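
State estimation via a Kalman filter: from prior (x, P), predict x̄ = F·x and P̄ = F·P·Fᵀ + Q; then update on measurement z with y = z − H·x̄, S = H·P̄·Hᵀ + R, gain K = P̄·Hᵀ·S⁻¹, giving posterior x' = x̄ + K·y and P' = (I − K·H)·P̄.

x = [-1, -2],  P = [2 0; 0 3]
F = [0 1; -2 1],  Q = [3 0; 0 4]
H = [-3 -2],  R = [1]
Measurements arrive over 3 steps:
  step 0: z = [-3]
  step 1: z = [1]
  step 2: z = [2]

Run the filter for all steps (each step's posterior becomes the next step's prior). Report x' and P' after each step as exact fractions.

step 0: x̄ = F·x = [-2, 0]
step 0: P̄ = F·P·Fᵀ + Q = [6 3; 3 15]
step 0: y = z − H·x̄ = [-9]
step 0: S = H·P̄·Hᵀ + R = [151]
step 0: K = P̄·Hᵀ·S⁻¹ = [-24/151; -39/151]
step 0: x' = x̄ + K·y = [-86/151, 351/151]
step 0: P' = (I − K·H)·P̄ = [330/151 -483/151; -483/151 744/151]
step 1: x̄ = F·x = [351/151, 523/151]
step 1: P̄ = F·P·Fᵀ + Q = [1197/151 1710/151; 1710/151 4600/151]
step 1: y = z − H·x̄ = [2250/151]
step 1: S = H·P̄·Hᵀ + R = [49844/151]
step 1: K = P̄·Hᵀ·S⁻¹ = [-7011/49844; -7165/24922]
step 1: x' = x̄ + K·y = [5697/24922, -10222/12461]
step 1: P' = (I − K·H)·P̄ = [69597/49844 -50445/24922; -50445/24922 39625/12461]
step 2: x̄ = F·x = [-10222/12461, -15919/12461]
step 2: P̄ = F·P·Fᵀ + Q = [77008/12461 90070/12461; 90070/12461 259956/12461]
step 2: y = z − H·x̄ = [-37582/12461]
step 2: S = H·P̄·Hᵀ + R = [2826197/12461]
step 2: K = P̄·Hᵀ·S⁻¹ = [-411164/2826197; -790122/2826197]
step 2: x' = x̄ + K·y = [-1078326/2826197, -1227499/2826197]
step 2: P' = (I − K·H)·P̄ = [3898880/2826197 -5642738/2826197; -5642738/2826197 8859168/2826197]

step 0: x' = [-86/151, 351/151], P' = [330/151 -483/151; -483/151 744/151]
step 1: x' = [5697/24922, -10222/12461], P' = [69597/49844 -50445/24922; -50445/24922 39625/12461]
step 2: x' = [-1078326/2826197, -1227499/2826197], P' = [3898880/2826197 -5642738/2826197; -5642738/2826197 8859168/2826197]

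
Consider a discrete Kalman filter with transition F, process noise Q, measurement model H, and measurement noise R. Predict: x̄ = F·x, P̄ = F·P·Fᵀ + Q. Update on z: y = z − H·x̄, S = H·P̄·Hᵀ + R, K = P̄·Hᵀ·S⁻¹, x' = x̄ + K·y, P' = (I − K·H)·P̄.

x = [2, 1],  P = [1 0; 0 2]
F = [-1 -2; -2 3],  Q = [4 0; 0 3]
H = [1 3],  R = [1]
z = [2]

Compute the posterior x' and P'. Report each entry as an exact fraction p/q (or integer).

x' = [-869/179, 406/179]
P' = [2038/179 -685/179; -685/179 250/179]

x̄ = F·x = [-4, -1]
P̄ = F·P·Fᵀ + Q = [13 -10; -10 25]
y = z − H·x̄ = [9]
S = H·P̄·Hᵀ + R = [179]
K = P̄·Hᵀ·S⁻¹ = [-17/179; 65/179]
x' = x̄ + K·y = [-869/179, 406/179]
P' = (I − K·H)·P̄ = [2038/179 -685/179; -685/179 250/179]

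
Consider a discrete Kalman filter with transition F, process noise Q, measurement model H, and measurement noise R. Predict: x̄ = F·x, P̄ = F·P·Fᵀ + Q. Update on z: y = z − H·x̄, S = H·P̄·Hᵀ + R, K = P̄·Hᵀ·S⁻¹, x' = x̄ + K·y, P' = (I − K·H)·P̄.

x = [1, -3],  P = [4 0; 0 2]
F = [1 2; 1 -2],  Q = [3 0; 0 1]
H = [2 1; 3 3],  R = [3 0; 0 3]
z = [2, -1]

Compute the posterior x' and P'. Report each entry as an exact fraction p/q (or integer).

x' = [-16/259, 4/37]
P' = [1835/777 -283/111; -283/111 338/111]

x̄ = F·x = [-5, 7]
P̄ = F·P·Fᵀ + Q = [15 -4; -4 13]
y = z − H·x̄ = [5, -7]
S = H·P̄·Hᵀ + R = [60 93; 93 183]
K = P̄·Hᵀ·S⁻¹ = [563/777 -146/777; -76/111 55/111]
x' = x̄ + K·y = [-16/259, 4/37]
P' = (I − K·H)·P̄ = [1835/777 -283/111; -283/111 338/111]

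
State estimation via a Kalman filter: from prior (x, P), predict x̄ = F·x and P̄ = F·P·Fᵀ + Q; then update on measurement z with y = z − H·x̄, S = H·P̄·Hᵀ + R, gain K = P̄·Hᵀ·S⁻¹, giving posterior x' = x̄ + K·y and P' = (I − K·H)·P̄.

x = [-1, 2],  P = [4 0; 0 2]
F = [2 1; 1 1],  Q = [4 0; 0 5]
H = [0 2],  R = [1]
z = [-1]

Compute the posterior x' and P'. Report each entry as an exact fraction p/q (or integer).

x' = [-4/3, -7/15]
P' = [118/9 2/9; 2/9 11/45]

x̄ = F·x = [0, 1]
P̄ = F·P·Fᵀ + Q = [22 10; 10 11]
y = z − H·x̄ = [-3]
S = H·P̄·Hᵀ + R = [45]
K = P̄·Hᵀ·S⁻¹ = [4/9; 22/45]
x' = x̄ + K·y = [-4/3, -7/15]
P' = (I − K·H)·P̄ = [118/9 2/9; 2/9 11/45]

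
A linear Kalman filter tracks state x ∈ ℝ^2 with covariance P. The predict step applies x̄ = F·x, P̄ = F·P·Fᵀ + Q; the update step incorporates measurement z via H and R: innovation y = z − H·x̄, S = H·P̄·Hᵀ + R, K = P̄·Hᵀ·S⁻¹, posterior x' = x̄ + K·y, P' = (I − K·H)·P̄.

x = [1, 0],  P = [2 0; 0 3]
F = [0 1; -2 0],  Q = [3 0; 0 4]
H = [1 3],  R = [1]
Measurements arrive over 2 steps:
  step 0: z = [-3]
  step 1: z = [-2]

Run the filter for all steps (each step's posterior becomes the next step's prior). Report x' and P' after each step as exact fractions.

step 0: x' = [18/115, -122/115], P' = [654/115 -216/115; -216/115 84/115]
step 1: x' = [-122/115, -36/115], P' = [89097/30820 -7281/7705; -7281/7705 3232/7705]

step 0: x̄ = F·x = [0, -2]
step 0: P̄ = F·P·Fᵀ + Q = [6 0; 0 12]
step 0: y = z − H·x̄ = [3]
step 0: S = H·P̄·Hᵀ + R = [115]
step 0: K = P̄·Hᵀ·S⁻¹ = [6/115; 36/115]
step 0: x' = x̄ + K·y = [18/115, -122/115]
step 0: P' = (I − K·H)·P̄ = [654/115 -216/115; -216/115 84/115]
step 1: x̄ = F·x = [-122/115, -36/115]
step 1: P̄ = F·P·Fᵀ + Q = [429/115 432/115; 432/115 3076/115]
step 1: y = z − H·x̄ = [0]
step 1: S = H·P̄·Hᵀ + R = [268]
step 1: K = P̄·Hᵀ·S⁻¹ = [15/268; 21/67]
step 1: x' = x̄ + K·y = [-122/115, -36/115]
step 1: P' = (I − K·H)·P̄ = [89097/30820 -7281/7705; -7281/7705 3232/7705]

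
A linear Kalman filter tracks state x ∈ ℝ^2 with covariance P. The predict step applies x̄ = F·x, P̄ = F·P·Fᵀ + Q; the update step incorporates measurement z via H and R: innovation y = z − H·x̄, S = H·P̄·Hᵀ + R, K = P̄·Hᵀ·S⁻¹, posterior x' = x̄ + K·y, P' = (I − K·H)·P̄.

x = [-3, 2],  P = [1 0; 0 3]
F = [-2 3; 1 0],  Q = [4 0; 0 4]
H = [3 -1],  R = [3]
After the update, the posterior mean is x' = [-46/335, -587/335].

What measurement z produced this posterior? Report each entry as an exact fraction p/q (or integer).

z = [1]

x̄ = F·x = [12, -3]
P̄ = F·P·Fᵀ + Q = [35 -2; -2 5]
S = H·P̄·Hᵀ + R = [335]
K = P̄·Hᵀ·S⁻¹ = [107/335; -11/335]
x' − x̄ = [-4066/335, 418/335] = K·y
y = (KᵀK)⁻¹·Kᵀ·(x' − x̄) = [-38]
z = y + H·x̄ = [-38] + [39] = [1]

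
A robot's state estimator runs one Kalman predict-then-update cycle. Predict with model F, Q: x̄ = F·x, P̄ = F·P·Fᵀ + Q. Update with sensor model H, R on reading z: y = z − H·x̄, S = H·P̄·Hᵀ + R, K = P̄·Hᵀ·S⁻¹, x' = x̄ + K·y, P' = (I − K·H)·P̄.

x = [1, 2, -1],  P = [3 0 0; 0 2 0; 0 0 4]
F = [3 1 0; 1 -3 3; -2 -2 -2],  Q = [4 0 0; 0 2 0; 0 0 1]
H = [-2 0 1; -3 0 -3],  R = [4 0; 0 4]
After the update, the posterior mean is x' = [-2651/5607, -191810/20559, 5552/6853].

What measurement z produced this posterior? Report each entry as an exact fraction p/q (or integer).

x̄ = F·x = [5, -8, -4]
P̄ = F·P·Fᵀ + Q = [33 3 -22; 3 59 -18; -22 -18 37]
S = H·P̄·Hᵀ + R = [261 21; 21 238]
K = P̄·Hᵀ·S⁻¹ = [-263/801 -205/1869; -317/2937 1361/6853; 321/979 -1494/6853]
x' − x̄ = [-30686/5607, -27338/20559, 32964/6853] = K·y
y = (KᵀK)⁻¹·Kᵀ·(x' − x̄) = [16, 2]
z = y + H·x̄ = [16, 2] + [-14, -3] = [2, -1]

z = [2, -1]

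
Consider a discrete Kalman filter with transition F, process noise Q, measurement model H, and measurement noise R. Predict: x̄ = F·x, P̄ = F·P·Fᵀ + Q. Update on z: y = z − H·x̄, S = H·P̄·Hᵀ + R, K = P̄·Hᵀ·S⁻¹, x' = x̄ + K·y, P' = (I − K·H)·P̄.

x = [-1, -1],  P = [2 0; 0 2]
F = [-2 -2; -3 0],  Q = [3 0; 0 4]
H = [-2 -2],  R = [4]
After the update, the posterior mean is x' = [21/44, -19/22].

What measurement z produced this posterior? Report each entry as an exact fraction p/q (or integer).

x̄ = F·x = [4, 3]
P̄ = F·P·Fᵀ + Q = [19 12; 12 22]
S = H·P̄·Hᵀ + R = [264]
K = P̄·Hᵀ·S⁻¹ = [-31/132; -17/66]
x' − x̄ = [-155/44, -85/22] = K·y
y = (KᵀK)⁻¹·Kᵀ·(x' − x̄) = [15]
z = y + H·x̄ = [15] + [-14] = [1]

z = [1]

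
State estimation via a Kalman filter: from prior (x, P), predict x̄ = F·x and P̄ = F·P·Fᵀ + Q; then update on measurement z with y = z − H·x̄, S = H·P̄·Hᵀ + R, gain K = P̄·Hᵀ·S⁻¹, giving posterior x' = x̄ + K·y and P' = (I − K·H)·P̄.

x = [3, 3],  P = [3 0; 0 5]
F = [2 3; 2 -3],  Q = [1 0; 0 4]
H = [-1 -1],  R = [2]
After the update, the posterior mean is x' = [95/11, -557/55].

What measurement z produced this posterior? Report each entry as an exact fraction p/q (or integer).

z = [2]

x̄ = F·x = [15, -3]
P̄ = F·P·Fᵀ + Q = [58 -33; -33 61]
S = H·P̄·Hᵀ + R = [55]
K = P̄·Hᵀ·S⁻¹ = [-5/11; -28/55]
x' − x̄ = [-70/11, -392/55] = K·y
y = (KᵀK)⁻¹·Kᵀ·(x' − x̄) = [14]
z = y + H·x̄ = [14] + [-12] = [2]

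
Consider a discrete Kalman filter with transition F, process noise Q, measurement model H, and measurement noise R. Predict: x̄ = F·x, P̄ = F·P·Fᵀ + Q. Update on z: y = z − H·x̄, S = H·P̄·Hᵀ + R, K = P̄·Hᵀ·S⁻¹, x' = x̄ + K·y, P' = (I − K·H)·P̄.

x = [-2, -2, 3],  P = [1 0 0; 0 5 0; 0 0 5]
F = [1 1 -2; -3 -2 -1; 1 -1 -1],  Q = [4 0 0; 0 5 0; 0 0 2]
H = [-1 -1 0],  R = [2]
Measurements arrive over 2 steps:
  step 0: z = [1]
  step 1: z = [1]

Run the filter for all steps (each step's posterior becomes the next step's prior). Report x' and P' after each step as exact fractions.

step 0: x' = [-596/65, 527/65, -159/65], P' = [1221/65 -1167/65 -96/65; -1167/65 1239/65 132/65; -96/65 132/65 521/65]
step 1: x' = [-30403/6499, 26318/6499, -92987/6499], P' = [96126/6499 -90170/6499 152762/6499; -90170/6499 96952/6499 -153128/6499; 152762/6499 -153128/6499 589494/6499]

step 0: x̄ = F·x = [-10, 7, -3]
step 0: P̄ = F·P·Fᵀ + Q = [30 -3 6; -3 39 12; 6 12 13]
step 0: y = z − H·x̄ = [-2]
step 0: S = H·P̄·Hᵀ + R = [65]
step 0: K = P̄·Hᵀ·S⁻¹ = [-27/65; -36/65; -18/65]
step 0: x' = x̄ + K·y = [-596/65, 527/65, -159/65]
step 0: P' = (I − K·H)·P̄ = [1221/65 -1167/65 -96/65; -1167/65 1239/65 132/65; -96/65 132/65 521/65]
step 1: x̄ = F·x = [249/65, 893/65, -964/65]
step 1: P̄ = F·P·Fᵀ + Q = [2326/65 652/65 1444/65; 652/65 2739/65 -1627/65; 1444/65 -1627/65 5901/65]
step 1: y = z − H·x̄ = [1207/65]
step 1: S = H·P̄·Hᵀ + R = [6499/65]
step 1: K = P̄·Hᵀ·S⁻¹ = [-2978/6499; -3391/6499; 183/6499]
step 1: x' = x̄ + K·y = [-30403/6499, 26318/6499, -92987/6499]
step 1: P' = (I − K·H)·P̄ = [96126/6499 -90170/6499 152762/6499; -90170/6499 96952/6499 -153128/6499; 152762/6499 -153128/6499 589494/6499]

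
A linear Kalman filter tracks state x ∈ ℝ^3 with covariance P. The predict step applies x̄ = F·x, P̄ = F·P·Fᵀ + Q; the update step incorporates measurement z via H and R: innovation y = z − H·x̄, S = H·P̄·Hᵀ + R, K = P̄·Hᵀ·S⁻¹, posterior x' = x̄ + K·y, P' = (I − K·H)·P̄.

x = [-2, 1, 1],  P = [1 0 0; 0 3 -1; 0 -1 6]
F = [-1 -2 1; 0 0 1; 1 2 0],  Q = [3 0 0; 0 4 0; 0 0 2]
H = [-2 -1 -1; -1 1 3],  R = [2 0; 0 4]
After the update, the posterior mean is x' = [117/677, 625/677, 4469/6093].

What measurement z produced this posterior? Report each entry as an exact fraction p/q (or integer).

z = [-2, 3]

x̄ = F·x = [1, 1, 0]
P̄ = F·P·Fᵀ + Q = [26 8 -15; 8 10 -2; -15 -2 15]
S = H·P̄·Hᵀ + R = [99 72; 72 237]
K = P̄·Hᵀ·S⁻¹ = [-227/677 -111/677; -200/677 148/2031; -49/6093 502/2031]
x' − x̄ = [-560/677, -52/677, 4469/6093] = K·y
y = (KᵀK)⁻¹·Kᵀ·(x' − x̄) = [1, 3]
z = y + H·x̄ = [1, 3] + [-3, 0] = [-2, 3]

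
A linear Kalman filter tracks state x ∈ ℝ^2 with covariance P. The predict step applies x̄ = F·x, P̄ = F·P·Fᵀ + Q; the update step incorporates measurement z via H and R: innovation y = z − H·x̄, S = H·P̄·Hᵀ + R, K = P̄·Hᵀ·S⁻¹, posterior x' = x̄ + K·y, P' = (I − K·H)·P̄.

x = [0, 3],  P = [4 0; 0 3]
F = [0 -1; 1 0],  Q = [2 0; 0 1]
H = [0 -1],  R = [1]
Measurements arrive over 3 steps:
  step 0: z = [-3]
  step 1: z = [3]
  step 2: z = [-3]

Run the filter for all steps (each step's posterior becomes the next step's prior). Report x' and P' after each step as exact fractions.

step 0: x' = [-3, 5/2], P' = [5 0; 0 5/6]
step 1: x' = [-5/2, -3], P' = [17/6 0; 0 6/7]
step 2: x' = [3, 54/29], P' = [20/7 0; 0 23/29]

step 0: x̄ = F·x = [-3, 0]
step 0: P̄ = F·P·Fᵀ + Q = [5 0; 0 5]
step 0: y = z − H·x̄ = [-3]
step 0: S = H·P̄·Hᵀ + R = [6]
step 0: K = P̄·Hᵀ·S⁻¹ = [0; -5/6]
step 0: x' = x̄ + K·y = [-3, 5/2]
step 0: P' = (I − K·H)·P̄ = [5 0; 0 5/6]
step 1: x̄ = F·x = [-5/2, -3]
step 1: P̄ = F·P·Fᵀ + Q = [17/6 0; 0 6]
step 1: y = z − H·x̄ = [0]
step 1: S = H·P̄·Hᵀ + R = [7]
step 1: K = P̄·Hᵀ·S⁻¹ = [0; -6/7]
step 1: x' = x̄ + K·y = [-5/2, -3]
step 1: P' = (I − K·H)·P̄ = [17/6 0; 0 6/7]
step 2: x̄ = F·x = [3, -5/2]
step 2: P̄ = F·P·Fᵀ + Q = [20/7 0; 0 23/6]
step 2: y = z − H·x̄ = [-11/2]
step 2: S = H·P̄·Hᵀ + R = [29/6]
step 2: K = P̄·Hᵀ·S⁻¹ = [0; -23/29]
step 2: x' = x̄ + K·y = [3, 54/29]
step 2: P' = (I − K·H)·P̄ = [20/7 0; 0 23/29]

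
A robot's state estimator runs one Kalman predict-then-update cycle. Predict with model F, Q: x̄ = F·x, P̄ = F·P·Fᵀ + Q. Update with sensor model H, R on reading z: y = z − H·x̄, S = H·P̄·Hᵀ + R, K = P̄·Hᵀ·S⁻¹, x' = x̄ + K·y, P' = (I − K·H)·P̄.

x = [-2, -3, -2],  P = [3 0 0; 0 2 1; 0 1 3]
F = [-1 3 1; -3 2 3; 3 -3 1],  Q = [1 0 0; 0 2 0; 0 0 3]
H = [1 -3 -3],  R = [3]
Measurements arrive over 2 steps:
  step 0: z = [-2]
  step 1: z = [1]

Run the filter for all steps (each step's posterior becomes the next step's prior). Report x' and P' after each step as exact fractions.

step 0: x̄ = F·x = [-9, -6, 1]
step 0: P̄ = F·P·Fᵀ + Q = [31 41 -24; 41 76 -37; -24 -37 45]
step 0: y = z − H·x̄ = [-8]
step 0: S = H·P̄·Hᵀ + R = [355]
step 0: K = P̄·Hᵀ·S⁻¹ = [-4/71; -76/355; -48/355]
step 0: x' = x̄ + K·y = [-607/71, -1522/355, 739/355]
step 0: P' = (I − K·H)·P̄ = [2121/71 2607/71 -1896/71; 2607/71 21204/355 -16783/355; -1896/71 -16783/355 13671/355]
step 1: x̄ = F·x = [-792/355, 8278/355, -760/71]
step 1: P̄ = F·P·Fᵀ + Q = [55519/355 -71066/355 -14304/71; -71066/355 116834/355 14894/71; -14304/71 14894/71 22041/71]
step 1: y = z − H·x̄ = [14581/355]
step 1: S = H·P̄·Hᵀ + R = [4295911/355]
step 1: K = P̄·Hᵀ·S⁻¹ = [483277/4295911; -644978/4295911; -625545/4295911]
step 1: x' = x̄ + K·y = [10265635/4295911, 73682048/4295911, -71677559/4295911]
step 1: P' = (I − K·H)·P̄ = [13938096/4295911 18055836/4295911 -13893081/4295911; 18055836/4295911 242005198/4295911 -235341608/4295911; -13893081/4295911 -235341608/4295911 231336126/4295911]

step 0: x' = [-607/71, -1522/355, 739/355], P' = [2121/71 2607/71 -1896/71; 2607/71 21204/355 -16783/355; -1896/71 -16783/355 13671/355]
step 1: x' = [10265635/4295911, 73682048/4295911, -71677559/4295911], P' = [13938096/4295911 18055836/4295911 -13893081/4295911; 18055836/4295911 242005198/4295911 -235341608/4295911; -13893081/4295911 -235341608/4295911 231336126/4295911]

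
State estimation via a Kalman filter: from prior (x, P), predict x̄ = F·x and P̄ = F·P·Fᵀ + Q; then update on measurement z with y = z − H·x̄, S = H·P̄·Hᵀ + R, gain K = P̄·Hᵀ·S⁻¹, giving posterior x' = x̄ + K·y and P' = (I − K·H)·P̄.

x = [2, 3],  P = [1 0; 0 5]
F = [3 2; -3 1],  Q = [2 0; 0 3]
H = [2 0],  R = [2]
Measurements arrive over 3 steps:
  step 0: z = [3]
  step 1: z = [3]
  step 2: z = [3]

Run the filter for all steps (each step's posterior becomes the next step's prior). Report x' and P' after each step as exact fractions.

step 0: x' = [5/3, -10/3], P' = [31/63 1/63; 1/63 1069/63]
step 1: x' = [13974/9449, -66987/9449], P' = [4693/9449 1856/9449; 1856/9449 120269/9449]
step 2: x' = [1601397/1138415, -8787948/1138415], P' = [564483/1138415 192733/1138415; 192733/1138415 13789873/1138415]

step 0: x̄ = F·x = [12, -3]
step 0: P̄ = F·P·Fᵀ + Q = [31 1; 1 17]
step 0: y = z − H·x̄ = [-21]
step 0: S = H·P̄·Hᵀ + R = [126]
step 0: K = P̄·Hᵀ·S⁻¹ = [31/63; 1/63]
step 0: x' = x̄ + K·y = [5/3, -10/3]
step 0: P' = (I − K·H)·P̄ = [31/63 1/63; 1/63 1069/63]
step 1: x̄ = F·x = [-5/3, -25/3]
step 1: P̄ = F·P·Fᵀ + Q = [4693/63 1856/63; 1856/63 1531/63]
step 1: y = z − H·x̄ = [19/3]
step 1: S = H·P̄·Hᵀ + R = [18898/63]
step 1: K = P̄·Hᵀ·S⁻¹ = [4693/9449; 1856/9449]
step 1: x' = x̄ + K·y = [13974/9449, -66987/9449]
step 1: P' = (I − K·H)·P̄ = [4693/9449 1856/9449; 1856/9449 120269/9449]
step 2: x̄ = F·x = [-92052/9449, -108909/9449]
step 2: P̄ = F·P·Fᵀ + Q = [564483/9449 192733/9449; 192733/9449 179717/9449]
step 2: y = z − H·x̄ = [212451/9449]
step 2: S = H·P̄·Hᵀ + R = [2276830/9449]
step 2: K = P̄·Hᵀ·S⁻¹ = [564483/1138415; 192733/1138415]
step 2: x' = x̄ + K·y = [1601397/1138415, -8787948/1138415]
step 2: P' = (I − K·H)·P̄ = [564483/1138415 192733/1138415; 192733/1138415 13789873/1138415]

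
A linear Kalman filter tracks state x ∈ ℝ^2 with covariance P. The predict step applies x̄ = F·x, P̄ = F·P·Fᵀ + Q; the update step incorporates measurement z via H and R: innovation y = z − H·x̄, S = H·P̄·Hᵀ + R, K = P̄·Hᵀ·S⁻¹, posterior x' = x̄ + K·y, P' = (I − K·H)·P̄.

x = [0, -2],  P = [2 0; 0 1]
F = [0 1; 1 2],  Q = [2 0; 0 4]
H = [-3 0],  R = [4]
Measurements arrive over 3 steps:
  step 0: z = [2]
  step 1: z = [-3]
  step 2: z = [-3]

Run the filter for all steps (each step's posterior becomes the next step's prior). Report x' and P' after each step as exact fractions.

step 0: x̄ = F·x = [-2, -4]
step 0: P̄ = F·P·Fᵀ + Q = [3 2; 2 10]
step 0: y = z − H·x̄ = [-4]
step 0: S = H·P̄·Hᵀ + R = [31]
step 0: K = P̄·Hᵀ·S⁻¹ = [-9/31; -6/31]
step 0: x' = x̄ + K·y = [-26/31, -100/31]
step 0: P' = (I − K·H)·P̄ = [12/31 8/31; 8/31 274/31]
step 1: x̄ = F·x = [-100/31, -226/31]
step 1: P̄ = F·P·Fᵀ + Q = [336/31 556/31; 556/31 1264/31]
step 1: y = z − H·x̄ = [-393/31]
step 1: S = H·P̄·Hᵀ + R = [3148/31]
step 1: K = P̄·Hᵀ·S⁻¹ = [-252/787; -417/787]
step 1: x' = x̄ + K·y = [656/787, -451/787]
step 1: P' = (I − K·H)·P̄ = [336/787 556/787; 556/787 9652/787]
step 2: x̄ = F·x = [-451/787, -246/787]
step 2: P̄ = F·P·Fᵀ + Q = [11226/787 19860/787; 19860/787 44316/787]
step 2: y = z − H·x̄ = [-3714/787]
step 2: S = H·P̄·Hᵀ + R = [104182/787]
step 2: K = P̄·Hᵀ·S⁻¹ = [-16839/52091; -29790/52091]
step 2: x' = x̄ + K·y = [49615/52091, 124302/52091]
step 2: P' = (I − K·H)·P̄ = [22452/52091 39720/52091; 39720/52091 677988/52091]

step 0: x' = [-26/31, -100/31], P' = [12/31 8/31; 8/31 274/31]
step 1: x' = [656/787, -451/787], P' = [336/787 556/787; 556/787 9652/787]
step 2: x' = [49615/52091, 124302/52091], P' = [22452/52091 39720/52091; 39720/52091 677988/52091]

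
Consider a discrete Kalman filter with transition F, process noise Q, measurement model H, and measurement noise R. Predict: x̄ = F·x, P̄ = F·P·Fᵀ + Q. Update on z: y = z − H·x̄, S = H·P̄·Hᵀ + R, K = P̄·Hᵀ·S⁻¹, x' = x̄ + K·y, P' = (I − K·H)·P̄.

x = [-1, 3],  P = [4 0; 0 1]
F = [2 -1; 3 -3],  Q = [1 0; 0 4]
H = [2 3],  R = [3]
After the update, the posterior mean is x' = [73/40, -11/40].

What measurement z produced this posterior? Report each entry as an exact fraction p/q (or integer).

x̄ = F·x = [-5, -12]
P̄ = F·P·Fᵀ + Q = [18 27; 27 49]
S = H·P̄·Hᵀ + R = [840]
K = P̄·Hᵀ·S⁻¹ = [39/280; 67/280]
x' − x̄ = [273/40, 469/40] = K·y
y = (KᵀK)⁻¹·Kᵀ·(x' − x̄) = [49]
z = y + H·x̄ = [49] + [-46] = [3]

z = [3]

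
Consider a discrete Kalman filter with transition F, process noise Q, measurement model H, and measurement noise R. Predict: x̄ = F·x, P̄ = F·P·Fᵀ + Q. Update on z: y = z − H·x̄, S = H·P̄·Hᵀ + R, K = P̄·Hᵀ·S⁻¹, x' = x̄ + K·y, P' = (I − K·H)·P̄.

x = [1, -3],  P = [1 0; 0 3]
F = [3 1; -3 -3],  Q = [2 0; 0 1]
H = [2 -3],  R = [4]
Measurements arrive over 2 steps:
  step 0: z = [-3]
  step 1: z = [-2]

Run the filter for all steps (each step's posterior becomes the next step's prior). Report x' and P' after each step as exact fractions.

step 0: x̄ = F·x = [0, 6]
step 0: P̄ = F·P·Fᵀ + Q = [14 -18; -18 37]
step 0: y = z − H·x̄ = [15]
step 0: S = H·P̄·Hᵀ + R = [609]
step 0: K = P̄·Hᵀ·S⁻¹ = [82/609; -7/29]
step 0: x' = x̄ + K·y = [410/203, 69/29]
step 0: P' = (I − K·H)·P̄ = [1802/609 52/29; 52/29 44/29]
step 1: x̄ = F·x = [1713/203, -2679/203]
step 1: P̄ = F·P·Fᵀ + Q = [8304/203 -10698/203; -10698/203 14933/203]
step 1: y = z − H·x̄ = [-11869/203]
step 1: S = H·P̄·Hᵀ + R = [296801/203]
step 1: K = P̄·Hᵀ·S⁻¹ = [48702/296801; -66195/296801]
step 1: x' = x̄ + K·y = [-342975/296801, -46608/296801]
step 1: P' = (I − K·H)·P̄ = [456900/296801 239664/296801; 239664/296801 248036/296801]

step 0: x' = [410/203, 69/29], P' = [1802/609 52/29; 52/29 44/29]
step 1: x' = [-342975/296801, -46608/296801], P' = [456900/296801 239664/296801; 239664/296801 248036/296801]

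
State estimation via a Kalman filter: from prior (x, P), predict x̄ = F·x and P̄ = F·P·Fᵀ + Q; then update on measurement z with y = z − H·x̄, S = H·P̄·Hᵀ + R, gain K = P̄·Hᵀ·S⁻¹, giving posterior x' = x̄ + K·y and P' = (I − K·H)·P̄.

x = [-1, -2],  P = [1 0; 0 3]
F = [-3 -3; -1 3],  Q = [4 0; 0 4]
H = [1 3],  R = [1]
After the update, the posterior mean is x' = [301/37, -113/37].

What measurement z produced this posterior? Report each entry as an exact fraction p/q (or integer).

x̄ = F·x = [9, -5]
P̄ = F·P·Fᵀ + Q = [40 -24; -24 32]
S = H·P̄·Hᵀ + R = [185]
K = P̄·Hᵀ·S⁻¹ = [-32/185; 72/185]
x' − x̄ = [-32/37, 72/37] = K·y
y = (KᵀK)⁻¹·Kᵀ·(x' − x̄) = [5]
z = y + H·x̄ = [5] + [-6] = [-1]

z = [-1]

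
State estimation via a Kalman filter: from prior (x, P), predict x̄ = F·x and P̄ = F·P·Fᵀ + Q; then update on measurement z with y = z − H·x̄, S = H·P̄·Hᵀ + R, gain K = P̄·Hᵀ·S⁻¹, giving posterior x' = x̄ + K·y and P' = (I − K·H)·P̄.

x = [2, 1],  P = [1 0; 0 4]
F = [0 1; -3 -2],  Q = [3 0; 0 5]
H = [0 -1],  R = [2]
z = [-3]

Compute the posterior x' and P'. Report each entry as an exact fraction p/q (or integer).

x̄ = F·x = [1, -8]
P̄ = F·P·Fᵀ + Q = [7 -8; -8 30]
y = z − H·x̄ = [-11]
S = H·P̄·Hᵀ + R = [32]
K = P̄·Hᵀ·S⁻¹ = [1/4; -15/16]
x' = x̄ + K·y = [-7/4, 37/16]
P' = (I − K·H)·P̄ = [5 -1/2; -1/2 15/8]

x' = [-7/4, 37/16]
P' = [5 -1/2; -1/2 15/8]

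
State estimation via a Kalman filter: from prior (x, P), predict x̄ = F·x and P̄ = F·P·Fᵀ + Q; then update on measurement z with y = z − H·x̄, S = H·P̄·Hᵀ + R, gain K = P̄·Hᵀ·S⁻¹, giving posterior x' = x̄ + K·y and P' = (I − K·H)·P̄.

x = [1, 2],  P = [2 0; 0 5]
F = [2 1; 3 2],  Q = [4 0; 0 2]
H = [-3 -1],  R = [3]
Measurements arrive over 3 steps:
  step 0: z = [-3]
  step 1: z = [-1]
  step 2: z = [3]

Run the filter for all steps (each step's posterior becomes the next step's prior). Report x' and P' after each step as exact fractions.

step 0: x' = [18/41, 75/41], P' = [247/328 -261/164; -261/164 471/82]
step 1: x' = [-4479/33575, 58916/33575], P' = [25048/33575 -51492/33575; -51492/33575 181293/33575]
step 2: x' = [-1675747/1651754, 302235/825877], P' = [2436165/3303508 -1240713/825877; -1240713/825877 4364994/825877]

step 0: x̄ = F·x = [4, 7]
step 0: P̄ = F·P·Fᵀ + Q = [17 22; 22 40]
step 0: y = z − H·x̄ = [16]
step 0: S = H·P̄·Hᵀ + R = [328]
step 0: K = P̄·Hᵀ·S⁻¹ = [-73/328; -53/164]
step 0: x' = x̄ + K·y = [18/41, 75/41]
step 0: P' = (I − K·H)·P̄ = [247/328 -261/164; -261/164 471/82]
step 1: x̄ = F·x = [111/41, 204/41]
step 1: P̄ = F·P·Fᵀ + Q = [262/41 399/82; 399/82 4151/328]
step 1: y = z − H·x̄ = [496/41]
step 1: S = H·P̄·Hᵀ + R = [33575/328]
step 1: K = P̄·Hᵀ·S⁻¹ = [-7884/33575; -8939/33575]
step 1: x' = x̄ + K·y = [-4479/33575, 58916/33575]
step 1: P' = (I − K·H)·P̄ = [25048/33575 -51492/33575; -51492/33575 181293/33575]
step 2: x̄ = F·x = [49958/33575, 20879/6715]
step 2: P̄ = F·P·Fᵀ + Q = [209817/33575 30486/6715; 30486/6715 15994/1343]
step 2: y = z − H·x̄ = [20882/1975]
step 2: S = H·P̄·Hᵀ + R = [194324/1975]
step 2: K = P̄·Hᵀ·S⁻¹ = [-45993/194324; -12605/48581]
step 2: x' = x̄ + K·y = [-1675747/1651754, 302235/825877]
step 2: P' = (I − K·H)·P̄ = [2436165/3303508 -1240713/825877; -1240713/825877 4364994/825877]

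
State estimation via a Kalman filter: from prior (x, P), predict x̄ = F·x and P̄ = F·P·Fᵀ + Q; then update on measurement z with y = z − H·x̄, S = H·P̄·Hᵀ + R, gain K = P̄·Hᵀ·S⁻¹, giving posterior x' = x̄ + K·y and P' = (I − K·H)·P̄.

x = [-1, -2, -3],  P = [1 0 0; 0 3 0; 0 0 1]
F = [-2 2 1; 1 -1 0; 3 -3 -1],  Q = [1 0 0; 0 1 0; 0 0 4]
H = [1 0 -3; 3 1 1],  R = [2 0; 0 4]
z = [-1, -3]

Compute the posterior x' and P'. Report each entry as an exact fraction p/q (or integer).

x' = [-10871/12913, -10198/12913, 948/12913]
P' = [5895/12913 -5600/12913 827/12913; -5600/12913 18178/12913 -1158/12913; 827/12913 -1158/12913 2749/12913]

x̄ = F·x = [-5, 1, 6]
P̄ = F·P·Fᵀ + Q = [18 -8 -25; -8 5 12; -25 12 41]
y = z − H·x̄ = [22, 5]
S = H·P̄·Hᵀ + R = [539 87; 87 38]
K = P̄·Hᵀ·S⁻¹ = [1707/12913 3228/12913; -1063/12913 55/12913; -3710/12913 1018/12913]
x' = x̄ + K·y = [-10871/12913, -10198/12913, 948/12913]
P' = (I − K·H)·P̄ = [5895/12913 -5600/12913 827/12913; -5600/12913 18178/12913 -1158/12913; 827/12913 -1158/12913 2749/12913]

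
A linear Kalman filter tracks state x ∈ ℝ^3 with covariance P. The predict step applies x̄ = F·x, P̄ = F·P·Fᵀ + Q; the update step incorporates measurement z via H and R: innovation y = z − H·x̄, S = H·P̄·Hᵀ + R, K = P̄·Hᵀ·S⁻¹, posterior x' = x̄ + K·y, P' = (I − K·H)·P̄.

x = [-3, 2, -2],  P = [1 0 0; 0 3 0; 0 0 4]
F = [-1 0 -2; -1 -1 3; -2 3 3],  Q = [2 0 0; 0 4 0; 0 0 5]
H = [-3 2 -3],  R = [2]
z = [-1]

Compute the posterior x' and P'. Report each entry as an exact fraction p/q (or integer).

x̄ = F·x = [7, -5, 6]
P̄ = F·P·Fᵀ + Q = [19 -23 -22; -23 44 29; -22 29 72]
y = z − H·x̄ = [48]
S = H·P̄·Hᵀ + R = [529]
K = P̄·Hᵀ·S⁻¹ = [-37/529; 70/529; -4/23]
x' = x̄ + K·y = [1927/529, 715/529, -54/23]
P' = (I − K·H)·P̄ = [8682/529 -9577/529 -654/23; -9577/529 18376/529 947/23; -654/23 947/23 56]

x' = [1927/529, 715/529, -54/23]
P' = [8682/529 -9577/529 -654/23; -9577/529 18376/529 947/23; -654/23 947/23 56]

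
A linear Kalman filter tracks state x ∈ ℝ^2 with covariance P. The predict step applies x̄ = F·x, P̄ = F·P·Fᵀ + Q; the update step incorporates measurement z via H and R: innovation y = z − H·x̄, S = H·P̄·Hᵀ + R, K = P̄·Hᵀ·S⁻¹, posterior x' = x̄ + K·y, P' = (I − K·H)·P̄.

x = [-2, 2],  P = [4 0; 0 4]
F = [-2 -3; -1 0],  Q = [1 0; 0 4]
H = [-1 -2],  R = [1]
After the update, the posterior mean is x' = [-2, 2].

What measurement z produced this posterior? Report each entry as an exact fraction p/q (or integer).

z = [-2]

x̄ = F·x = [-2, 2]
P̄ = F·P·Fᵀ + Q = [53 8; 8 8]
S = H·P̄·Hᵀ + R = [118]
K = P̄·Hᵀ·S⁻¹ = [-69/118; -12/59]
x' − x̄ = [0, 0] = K·y
y = (KᵀK)⁻¹·Kᵀ·(x' − x̄) = [0]
z = y + H·x̄ = [0] + [-2] = [-2]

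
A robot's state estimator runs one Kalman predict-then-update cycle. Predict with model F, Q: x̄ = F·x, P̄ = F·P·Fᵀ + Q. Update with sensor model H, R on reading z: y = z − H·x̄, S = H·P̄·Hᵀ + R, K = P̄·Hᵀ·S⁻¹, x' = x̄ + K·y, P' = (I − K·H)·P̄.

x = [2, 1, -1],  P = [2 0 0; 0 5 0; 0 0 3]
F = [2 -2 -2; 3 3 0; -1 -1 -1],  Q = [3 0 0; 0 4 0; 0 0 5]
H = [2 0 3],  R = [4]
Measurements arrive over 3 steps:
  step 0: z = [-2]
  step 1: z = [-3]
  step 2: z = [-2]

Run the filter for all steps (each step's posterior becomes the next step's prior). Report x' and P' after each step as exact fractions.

step 0: x' = [1332/455, 4491/455, -1186/455], P' = [4681/455 3888/455 -2958/455; 3888/455 20684/455 -2724/455; -2958/455 -2724/455 2064/455]
step 1: x' = [808496/216779, 8313735/433558, -762589/216779], P' = [7502457/216779 19297119/216779 -4921834/216779; 19297119/216779 269414477/867116 -12988407/216779; -4921834/216779 -12988407/216779 3324164/216779]
step 2: x' = [-20554733340/8039277917, -13965467145/8039277917, 8223541506/8039277917], P' = [369272814051/8039277917 1033543599960/8039277917 -243983931514/8039277917; 1033543599960/8039277917 3610903530785/8039277917 -696299209116/8039277917; -243983931514/8039277917 -696299209116/8039277917 164762128864/8039277917]

step 0: x̄ = F·x = [4, 9, -2]
step 0: P̄ = F·P·Fᵀ + Q = [43 -18 12; -18 67 -21; 12 -21 15]
step 0: y = z − H·x̄ = [-4]
step 0: S = H·P̄·Hᵀ + R = [455]
step 0: K = P̄·Hᵀ·S⁻¹ = [122/455; -99/455; 69/455]
step 0: x' = x̄ + K·y = [1332/455, 4491/455, -1186/455]
step 0: P' = (I − K·H)·P̄ = [4681/455 3888/455 -2958/455; 3888/455 20684/455 -2724/455; -2958/455 -2724/455 2064/455]
step 1: x̄ = F·x = [-3946/455, 17469/455, -4637/455]
step 1: P̄ = F·P·Fᵀ + Q = [81849/455 -61926/455 25238/455; -61926/455 300089/455 -82377/455; 25238/455 -82377/455 26116/455]
step 1: y = z − H·x̄ = [20438/455]
step 1: S = H·P̄·Hᵀ + R = [867116/455]
step 1: K = P̄·Hᵀ·S⁻¹ = [59853/216779; -370983/867116; 32206/216779]
step 1: x' = x̄ + K·y = [808496/216779, 8313735/433558, -762589/216779]
step 1: P' = (I − K·H)·P̄ = [7502457/216779 19297119/216779 -4921834/216779; 19297119/216779 269414477/867116 -12988407/216779; -4921834/216779 -12988407/216779 3324164/216779]
step 2: x̄ = F·x = [-5171565/216779, 29792181/433558, -8405549/433558]
step 2: P̄ = F·P·Fᵀ + Q = [94461762/216779 -503291055/433558 148794049/433558; -503291055/433558 4087679777/867116 -1146480879/867116; 148794049/433558 -1146480879/867116 328151565/867116]
step 2: y = z − H·x̄ = [45035791/433558]
step 2: S = H·P̄·Hᵀ + R = [8039277917/867116]
step 2: K = P̄·Hᵀ·S⁻¹ = [1648458390/8039277917; -5452606857/8039277917; 1579630891/8039277917]
step 2: x' = x̄ + K·y = [-20554733340/8039277917, -13965467145/8039277917, 8223541506/8039277917]
step 2: P' = (I − K·H)·P̄ = [369272814051/8039277917 1033543599960/8039277917 -243983931514/8039277917; 1033543599960/8039277917 3610903530785/8039277917 -696299209116/8039277917; -243983931514/8039277917 -696299209116/8039277917 164762128864/8039277917]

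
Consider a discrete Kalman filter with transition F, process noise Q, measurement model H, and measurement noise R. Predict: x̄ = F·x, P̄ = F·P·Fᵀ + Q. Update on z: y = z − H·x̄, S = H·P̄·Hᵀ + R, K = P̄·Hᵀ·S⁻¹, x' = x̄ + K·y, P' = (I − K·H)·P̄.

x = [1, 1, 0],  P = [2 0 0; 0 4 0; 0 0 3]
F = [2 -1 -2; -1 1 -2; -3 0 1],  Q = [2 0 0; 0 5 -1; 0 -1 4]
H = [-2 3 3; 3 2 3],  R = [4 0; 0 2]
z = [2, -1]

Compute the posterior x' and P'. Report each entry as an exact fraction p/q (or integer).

x̄ = F·x = [1, 0, -3]
P̄ = F·P·Fᵀ + Q = [26 4 -18; 4 23 -1; -18 -1 25]
y = z − H·x̄ = [13, 5]
S = H·P̄·Hᵀ + R = [690 158; 158 265]
K = P̄·Hᵀ·S⁻¹ = [-14983/78943 18466/78943; 3340/78943 14393/78943; 12809/78943 -1977/78943]
x' = x̄ + K·y = [-23506/78943, 115385/78943, -80197/78943]
P' = (I − K·H)·P̄ = [53204/78943 169156/78943 -153664/78943; 169156/78943 830354/78943 -713130/78943; -153664/78943 -713130/78943 627766/78943]

x' = [-23506/78943, 115385/78943, -80197/78943]
P' = [53204/78943 169156/78943 -153664/78943; 169156/78943 830354/78943 -713130/78943; -153664/78943 -713130/78943 627766/78943]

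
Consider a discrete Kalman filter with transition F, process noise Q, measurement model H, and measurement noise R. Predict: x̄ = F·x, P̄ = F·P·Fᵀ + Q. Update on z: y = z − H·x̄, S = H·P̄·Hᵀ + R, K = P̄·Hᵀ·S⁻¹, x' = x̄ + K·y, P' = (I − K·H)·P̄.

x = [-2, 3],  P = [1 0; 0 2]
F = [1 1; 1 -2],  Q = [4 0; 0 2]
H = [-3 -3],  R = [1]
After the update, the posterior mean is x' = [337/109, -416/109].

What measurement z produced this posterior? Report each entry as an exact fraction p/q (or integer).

z = [2]

x̄ = F·x = [1, -8]
P̄ = F·P·Fᵀ + Q = [7 -3; -3 11]
S = H·P̄·Hᵀ + R = [109]
K = P̄·Hᵀ·S⁻¹ = [-12/109; -24/109]
x' − x̄ = [228/109, 456/109] = K·y
y = (KᵀK)⁻¹·Kᵀ·(x' − x̄) = [-19]
z = y + H·x̄ = [-19] + [21] = [2]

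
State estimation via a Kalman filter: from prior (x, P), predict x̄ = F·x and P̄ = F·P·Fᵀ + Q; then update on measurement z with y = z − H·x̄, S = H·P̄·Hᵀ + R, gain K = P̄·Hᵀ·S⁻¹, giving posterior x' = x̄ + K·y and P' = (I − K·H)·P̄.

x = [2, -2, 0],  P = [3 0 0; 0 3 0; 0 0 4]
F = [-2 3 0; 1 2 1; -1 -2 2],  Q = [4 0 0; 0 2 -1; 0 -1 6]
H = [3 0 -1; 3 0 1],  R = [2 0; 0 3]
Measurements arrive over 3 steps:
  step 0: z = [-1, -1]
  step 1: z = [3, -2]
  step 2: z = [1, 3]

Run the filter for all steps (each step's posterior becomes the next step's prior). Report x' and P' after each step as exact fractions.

step 0: x̄ = F·x = [-10, -2, 2]
step 0: P̄ = F·P·Fᵀ + Q = [43 12 -12; 12 21 -8; -12 -8 37]
step 0: y = z − H·x̄ = [31, 27]
step 0: S = H·P̄·Hᵀ + R = [498 350; 350 355]
step 0: K = P̄·Hᵀ·S⁻¹ = [1821/10858 4458/27145; 582/5429 -728/27145; -5253/10858 13024/27145]
step 0: x' = x̄ + K·y = [-19913/54290, 16264/27145, -2339/54290]
step 0: P' = (I − K·H)·P̄ = [7493/54290 606/27145 4269/54290; 606/27145 462389/27145 -4002/27145; 4269/54290 -4002/27145 65337/54290]
step 1: x̄ = F·x = [13741/5429, 21402/27145, -49821/54290]
step 1: P̄ = F·P·Fᵀ + Q = [855559/5429 549992/5429 -559757/5429; 549992/5429 1930946/27145 -1823404/27145; -559757/5429 -1823404/27145 4345497/54290]
step 1: y = z − H·x̄ = [-299181/54290, -470989/54290]
step 1: S = H·P̄·Hᵀ + R = [115039807/54290 72654813/54290; 72654813/54290 47923257/54290]
step 1: K = P̄·Hᵀ·S⁻¹ = [246607894/1438941389 686169062/4316824167; 194390200/1438941389 273641312/4316824167; -667168869/1438941389 637732520/1438941389]
step 1: x' = x̄ + K·y = [896215499/4316824167, -2184164110/4316824167, -3176464384/1438941389]
step 1: P' = (I − K·H)·P̄ = [589692425/4316824167 331210856/4316824167 96476637/1438941389; 331210856/4316824167 25881818366/4316824167 -57569544/1438941389; 96476637/1438941389 -57569544/1438941389 1623767649/1438941389]
step 2: x̄ = F·x = [-8344923328/4316824167, -4333835291/1438941389, -5195557861/1438941389]
step 2: P̄ = F·P·Fᵀ + Q = [248587901390/4316824167 50894442924/1438941389 -51991428642/1438941389; 50894442924/1438941389 39611595296/1438941389 -33357338313/1438941389; -51991428642/1438941389 -33357338313/1438941389 50350638505/1438941389]
step 2: y = z − H·x̄ = [4588306856/1438941389, 17857305356/1438941389]
step 2: S = H·P̄·Hᵀ + R = [1110940797305/1438941389 695413065665/1438941389; 695413065665/1438941389 488482594990/1438941389]
step 2: K = P̄·Hᵀ·S⁻¹ = [1405479806068/8211024035005 1303770797148/8211024035005; 1097581187547/8211024035005 443242562646/8211024035005; -759838315761/1642204807001 3633147165178/8211024035005]
step 2: x' = x̄ + K·y = [14365735636432/24633072105015, -15729666847723/8211024035005, 3325716480347/8211024035005]
step 2: P' = (I − K·H)·P̄ = [672227200358/4926614421003 587481677172/8211024035005 550176389654/8211024035005; 587481677172/8211024035005 47372789085739/8211024035005 -432717343578/8211024035005; 550176389654/8211024035005 -432717343578/8211024035005 9248912326572/8211024035005]

step 0: x' = [-19913/54290, 16264/27145, -2339/54290], P' = [7493/54290 606/27145 4269/54290; 606/27145 462389/27145 -4002/27145; 4269/54290 -4002/27145 65337/54290]
step 1: x' = [896215499/4316824167, -2184164110/4316824167, -3176464384/1438941389], P' = [589692425/4316824167 331210856/4316824167 96476637/1438941389; 331210856/4316824167 25881818366/4316824167 -57569544/1438941389; 96476637/1438941389 -57569544/1438941389 1623767649/1438941389]
step 2: x' = [14365735636432/24633072105015, -15729666847723/8211024035005, 3325716480347/8211024035005], P' = [672227200358/4926614421003 587481677172/8211024035005 550176389654/8211024035005; 587481677172/8211024035005 47372789085739/8211024035005 -432717343578/8211024035005; 550176389654/8211024035005 -432717343578/8211024035005 9248912326572/8211024035005]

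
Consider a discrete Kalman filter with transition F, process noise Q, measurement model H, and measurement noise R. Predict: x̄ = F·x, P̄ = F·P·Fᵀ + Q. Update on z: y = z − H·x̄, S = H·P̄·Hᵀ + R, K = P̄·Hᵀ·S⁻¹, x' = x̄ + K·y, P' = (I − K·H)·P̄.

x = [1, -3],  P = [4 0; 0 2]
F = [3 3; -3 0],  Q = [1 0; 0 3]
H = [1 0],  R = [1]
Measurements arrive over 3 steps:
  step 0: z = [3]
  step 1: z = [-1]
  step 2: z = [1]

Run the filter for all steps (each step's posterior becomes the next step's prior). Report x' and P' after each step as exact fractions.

step 0: x' = [159/56, -123/14], P' = [55/56 -9/14; -9/14 111/7]
step 1: x' = [-8894/7951, -70605/7951], P' = [7895/7951 -171/7951; -171/7951 93612/7951]
step 2: x' = [679939/926387, 954066/926387], P' = [918436/926387 -69516/926387; -69516/926387 10450140/926387]

step 0: x̄ = F·x = [-6, -3]
step 0: P̄ = F·P·Fᵀ + Q = [55 -36; -36 39]
step 0: y = z − H·x̄ = [9]
step 0: S = H·P̄·Hᵀ + R = [56]
step 0: K = P̄·Hᵀ·S⁻¹ = [55/56; -9/14]
step 0: x' = x̄ + K·y = [159/56, -123/14]
step 0: P' = (I − K·H)·P̄ = [55/56 -9/14; -9/14 111/7]
step 1: x̄ = F·x = [-999/56, -477/56]
step 1: P̄ = F·P·Fᵀ + Q = [7895/56 -171/56; -171/56 663/56]
step 1: y = z − H·x̄ = [943/56]
step 1: S = H·P̄·Hᵀ + R = [7951/56]
step 1: K = P̄·Hᵀ·S⁻¹ = [7895/7951; -171/7951]
step 1: x' = x̄ + K·y = [-8894/7951, -70605/7951]
step 1: P' = (I − K·H)·P̄ = [7895/7951 -171/7951; -171/7951 93612/7951]
step 2: x̄ = F·x = [-238497/7951, 26682/7951]
step 2: P̄ = F·P·Fᵀ + Q = [918436/7951 -69516/7951; -69516/7951 94908/7951]
step 2: y = z − H·x̄ = [246448/7951]
step 2: S = H·P̄·Hᵀ + R = [926387/7951]
step 2: K = P̄·Hᵀ·S⁻¹ = [918436/926387; -69516/926387]
step 2: x' = x̄ + K·y = [679939/926387, 954066/926387]
step 2: P' = (I − K·H)·P̄ = [918436/926387 -69516/926387; -69516/926387 10450140/926387]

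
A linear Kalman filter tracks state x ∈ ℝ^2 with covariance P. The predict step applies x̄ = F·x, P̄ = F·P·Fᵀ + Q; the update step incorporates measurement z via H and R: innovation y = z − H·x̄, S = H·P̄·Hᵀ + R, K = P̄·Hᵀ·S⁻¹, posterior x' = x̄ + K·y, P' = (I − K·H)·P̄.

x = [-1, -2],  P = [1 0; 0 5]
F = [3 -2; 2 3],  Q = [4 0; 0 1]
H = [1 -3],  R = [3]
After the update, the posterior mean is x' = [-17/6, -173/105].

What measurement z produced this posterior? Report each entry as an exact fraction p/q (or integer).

z = [2]

x̄ = F·x = [1, -8]
P̄ = F·P·Fᵀ + Q = [33 -24; -24 50]
S = H·P̄·Hᵀ + R = [630]
K = P̄·Hᵀ·S⁻¹ = [1/6; -29/105]
x' − x̄ = [-23/6, 667/105] = K·y
y = (KᵀK)⁻¹·Kᵀ·(x' − x̄) = [-23]
z = y + H·x̄ = [-23] + [25] = [2]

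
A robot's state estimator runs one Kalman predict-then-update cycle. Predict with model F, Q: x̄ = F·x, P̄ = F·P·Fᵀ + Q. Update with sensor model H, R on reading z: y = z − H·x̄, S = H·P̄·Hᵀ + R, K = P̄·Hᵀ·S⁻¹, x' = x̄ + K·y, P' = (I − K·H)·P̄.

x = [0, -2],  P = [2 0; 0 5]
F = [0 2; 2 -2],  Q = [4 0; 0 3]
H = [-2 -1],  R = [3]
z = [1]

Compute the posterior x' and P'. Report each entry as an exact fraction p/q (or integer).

x̄ = F·x = [-4, 4]
P̄ = F·P·Fᵀ + Q = [24 -20; -20 31]
y = z − H·x̄ = [-3]
S = H·P̄·Hᵀ + R = [50]
K = P̄·Hᵀ·S⁻¹ = [-14/25; 9/50]
x' = x̄ + K·y = [-58/25, 173/50]
P' = (I − K·H)·P̄ = [208/25 -374/25; -374/25 1469/50]

x' = [-58/25, 173/50]
P' = [208/25 -374/25; -374/25 1469/50]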